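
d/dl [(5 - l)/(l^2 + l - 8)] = (-l^2 - l + (l - 5)*(2*l + 1) + 8)/(l^2 + l - 8)^2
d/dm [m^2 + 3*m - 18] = 2*m + 3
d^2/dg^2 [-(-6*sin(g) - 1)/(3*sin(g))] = (cos(g)^2 + 1)/(3*sin(g)^3)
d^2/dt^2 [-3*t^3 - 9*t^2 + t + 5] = -18*t - 18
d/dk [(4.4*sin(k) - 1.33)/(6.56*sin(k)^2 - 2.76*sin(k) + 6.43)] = (-28.864*sin(k)^2 + 17.4496*sin(k) + 24.6212)*cos(k)/(43.0336*sin(k)^4 - 36.2112*sin(k)^3 + 91.9792*sin(k)^2 - 35.4936*sin(k) + 41.3449)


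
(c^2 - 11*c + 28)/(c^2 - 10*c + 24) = (c - 7)/(c - 6)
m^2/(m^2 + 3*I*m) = m/(m + 3*I)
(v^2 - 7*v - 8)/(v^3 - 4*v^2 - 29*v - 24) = 1/(v + 3)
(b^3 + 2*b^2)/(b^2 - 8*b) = b*(b + 2)/(b - 8)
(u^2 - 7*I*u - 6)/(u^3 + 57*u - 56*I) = (u - 6*I)/(u^2 + I*u + 56)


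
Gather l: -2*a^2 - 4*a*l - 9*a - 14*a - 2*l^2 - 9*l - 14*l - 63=-2*a^2 - 23*a - 2*l^2 + l*(-4*a - 23) - 63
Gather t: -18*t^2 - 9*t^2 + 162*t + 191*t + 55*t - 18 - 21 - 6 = -27*t^2 + 408*t - 45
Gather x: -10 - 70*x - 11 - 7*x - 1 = -77*x - 22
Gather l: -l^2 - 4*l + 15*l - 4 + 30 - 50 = -l^2 + 11*l - 24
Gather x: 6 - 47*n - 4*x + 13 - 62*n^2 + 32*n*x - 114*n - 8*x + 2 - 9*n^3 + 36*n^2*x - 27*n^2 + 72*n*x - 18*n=-9*n^3 - 89*n^2 - 179*n + x*(36*n^2 + 104*n - 12) + 21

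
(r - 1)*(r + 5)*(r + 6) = r^3 + 10*r^2 + 19*r - 30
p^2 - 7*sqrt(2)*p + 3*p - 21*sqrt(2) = (p + 3)*(p - 7*sqrt(2))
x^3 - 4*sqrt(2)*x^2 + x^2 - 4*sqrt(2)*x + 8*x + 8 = (x + 1)*(x - 2*sqrt(2))^2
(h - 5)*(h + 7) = h^2 + 2*h - 35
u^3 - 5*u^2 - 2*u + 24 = (u - 4)*(u - 3)*(u + 2)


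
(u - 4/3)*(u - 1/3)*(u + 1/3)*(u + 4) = u^4 + 8*u^3/3 - 49*u^2/9 - 8*u/27 + 16/27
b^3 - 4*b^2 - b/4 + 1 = (b - 4)*(b - 1/2)*(b + 1/2)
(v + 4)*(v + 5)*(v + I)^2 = v^4 + 9*v^3 + 2*I*v^3 + 19*v^2 + 18*I*v^2 - 9*v + 40*I*v - 20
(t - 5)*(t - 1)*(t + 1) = t^3 - 5*t^2 - t + 5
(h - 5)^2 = h^2 - 10*h + 25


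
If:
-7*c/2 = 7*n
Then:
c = -2*n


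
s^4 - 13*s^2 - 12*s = s*(s - 4)*(s + 1)*(s + 3)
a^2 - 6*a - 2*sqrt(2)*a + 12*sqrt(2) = (a - 6)*(a - 2*sqrt(2))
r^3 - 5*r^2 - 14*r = r*(r - 7)*(r + 2)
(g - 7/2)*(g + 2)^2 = g^3 + g^2/2 - 10*g - 14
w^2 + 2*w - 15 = (w - 3)*(w + 5)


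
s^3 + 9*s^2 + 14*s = s*(s + 2)*(s + 7)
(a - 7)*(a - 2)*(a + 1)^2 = a^4 - 7*a^3 - 3*a^2 + 19*a + 14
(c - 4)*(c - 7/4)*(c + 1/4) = c^3 - 11*c^2/2 + 89*c/16 + 7/4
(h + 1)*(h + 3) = h^2 + 4*h + 3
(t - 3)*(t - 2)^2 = t^3 - 7*t^2 + 16*t - 12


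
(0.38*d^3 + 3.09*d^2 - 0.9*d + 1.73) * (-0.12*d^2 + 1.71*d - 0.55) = -0.0456*d^5 + 0.279*d^4 + 5.1829*d^3 - 3.4461*d^2 + 3.4533*d - 0.9515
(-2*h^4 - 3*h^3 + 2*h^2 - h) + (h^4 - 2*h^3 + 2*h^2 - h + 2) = -h^4 - 5*h^3 + 4*h^2 - 2*h + 2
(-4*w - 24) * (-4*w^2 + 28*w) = 16*w^3 - 16*w^2 - 672*w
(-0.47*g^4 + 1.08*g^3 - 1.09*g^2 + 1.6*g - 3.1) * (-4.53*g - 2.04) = 2.1291*g^5 - 3.9336*g^4 + 2.7345*g^3 - 5.0244*g^2 + 10.779*g + 6.324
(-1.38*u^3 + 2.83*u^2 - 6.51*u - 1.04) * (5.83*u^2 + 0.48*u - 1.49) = -8.0454*u^5 + 15.8365*u^4 - 34.5387*u^3 - 13.4047*u^2 + 9.2007*u + 1.5496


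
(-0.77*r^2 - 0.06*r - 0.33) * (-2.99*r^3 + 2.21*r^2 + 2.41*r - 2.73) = 2.3023*r^5 - 1.5223*r^4 - 1.0016*r^3 + 1.2282*r^2 - 0.6315*r + 0.9009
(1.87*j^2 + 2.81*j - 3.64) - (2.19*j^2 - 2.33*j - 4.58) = -0.32*j^2 + 5.14*j + 0.94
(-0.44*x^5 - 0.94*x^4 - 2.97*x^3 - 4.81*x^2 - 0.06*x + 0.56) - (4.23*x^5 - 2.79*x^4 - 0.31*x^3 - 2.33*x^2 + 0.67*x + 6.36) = -4.67*x^5 + 1.85*x^4 - 2.66*x^3 - 2.48*x^2 - 0.73*x - 5.8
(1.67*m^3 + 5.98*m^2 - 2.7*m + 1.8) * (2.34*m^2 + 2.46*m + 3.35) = 3.9078*m^5 + 18.1014*m^4 + 13.9873*m^3 + 17.603*m^2 - 4.617*m + 6.03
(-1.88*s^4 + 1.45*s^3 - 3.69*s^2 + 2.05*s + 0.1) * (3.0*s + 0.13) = -5.64*s^5 + 4.1056*s^4 - 10.8815*s^3 + 5.6703*s^2 + 0.5665*s + 0.013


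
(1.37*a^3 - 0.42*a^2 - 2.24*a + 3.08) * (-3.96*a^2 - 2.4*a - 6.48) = -5.4252*a^5 - 1.6248*a^4 + 1.0008*a^3 - 4.0992*a^2 + 7.1232*a - 19.9584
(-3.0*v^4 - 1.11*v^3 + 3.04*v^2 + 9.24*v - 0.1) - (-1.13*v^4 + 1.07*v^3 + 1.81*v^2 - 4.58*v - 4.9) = -1.87*v^4 - 2.18*v^3 + 1.23*v^2 + 13.82*v + 4.8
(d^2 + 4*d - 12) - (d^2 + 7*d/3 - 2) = 5*d/3 - 10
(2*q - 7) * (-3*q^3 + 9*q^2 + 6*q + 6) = -6*q^4 + 39*q^3 - 51*q^2 - 30*q - 42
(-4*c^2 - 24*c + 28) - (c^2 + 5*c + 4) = -5*c^2 - 29*c + 24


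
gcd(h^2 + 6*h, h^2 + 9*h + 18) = h + 6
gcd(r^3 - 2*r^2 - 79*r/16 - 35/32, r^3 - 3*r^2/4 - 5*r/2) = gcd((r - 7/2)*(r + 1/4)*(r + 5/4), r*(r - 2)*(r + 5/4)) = r + 5/4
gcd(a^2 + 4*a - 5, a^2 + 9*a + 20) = a + 5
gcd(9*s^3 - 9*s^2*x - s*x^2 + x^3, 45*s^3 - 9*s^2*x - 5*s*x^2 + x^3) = -9*s^2 + x^2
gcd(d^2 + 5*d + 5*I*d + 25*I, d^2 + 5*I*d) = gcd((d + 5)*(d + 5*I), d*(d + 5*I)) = d + 5*I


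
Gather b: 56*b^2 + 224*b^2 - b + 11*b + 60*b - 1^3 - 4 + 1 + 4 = 280*b^2 + 70*b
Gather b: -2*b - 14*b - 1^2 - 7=-16*b - 8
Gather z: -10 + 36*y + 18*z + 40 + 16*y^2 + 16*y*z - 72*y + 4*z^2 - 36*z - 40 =16*y^2 - 36*y + 4*z^2 + z*(16*y - 18) - 10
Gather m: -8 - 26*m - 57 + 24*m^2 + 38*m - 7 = 24*m^2 + 12*m - 72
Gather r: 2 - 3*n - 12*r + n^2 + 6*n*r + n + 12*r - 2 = n^2 + 6*n*r - 2*n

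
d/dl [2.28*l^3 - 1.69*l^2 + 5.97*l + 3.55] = 6.84*l^2 - 3.38*l + 5.97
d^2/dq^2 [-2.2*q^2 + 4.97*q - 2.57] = -4.40000000000000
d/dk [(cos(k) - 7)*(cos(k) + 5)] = 2*(1 - cos(k))*sin(k)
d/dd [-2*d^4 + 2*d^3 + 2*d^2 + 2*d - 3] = -8*d^3 + 6*d^2 + 4*d + 2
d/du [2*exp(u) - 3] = 2*exp(u)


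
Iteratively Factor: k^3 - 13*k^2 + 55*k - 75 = (k - 5)*(k^2 - 8*k + 15) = (k - 5)*(k - 3)*(k - 5)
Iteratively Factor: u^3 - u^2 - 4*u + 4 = (u - 1)*(u^2 - 4) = (u - 2)*(u - 1)*(u + 2)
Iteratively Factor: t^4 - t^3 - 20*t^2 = (t)*(t^3 - t^2 - 20*t) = t*(t - 5)*(t^2 + 4*t) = t^2*(t - 5)*(t + 4)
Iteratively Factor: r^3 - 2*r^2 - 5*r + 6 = (r - 3)*(r^2 + r - 2) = (r - 3)*(r + 2)*(r - 1)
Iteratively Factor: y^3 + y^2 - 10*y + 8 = (y - 1)*(y^2 + 2*y - 8) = (y - 1)*(y + 4)*(y - 2)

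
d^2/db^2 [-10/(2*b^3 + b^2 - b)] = 20*(b*(6*b + 1)*(2*b^2 + b - 1) - (6*b^2 + 2*b - 1)^2)/(b^3*(2*b^2 + b - 1)^3)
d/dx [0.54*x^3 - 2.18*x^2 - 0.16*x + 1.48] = 1.62*x^2 - 4.36*x - 0.16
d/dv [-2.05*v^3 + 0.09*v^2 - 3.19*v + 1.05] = -6.15*v^2 + 0.18*v - 3.19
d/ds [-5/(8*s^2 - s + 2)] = 5*(16*s - 1)/(8*s^2 - s + 2)^2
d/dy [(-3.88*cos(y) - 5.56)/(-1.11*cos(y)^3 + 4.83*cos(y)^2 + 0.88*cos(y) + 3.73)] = (8.6136*cos(y)^3 - 0.225600000000004*cos(y)^2 - 53.7096*cos(y) + 9.5796)*sin(y)/(1.2321*cos(y)^6 - 10.7226*cos(y)^5 + 21.3753*cos(y)^4 + 0.220199999999998*cos(y)^3 + 36.8062*cos(y)^2 + 6.5648*cos(y) + 13.9129)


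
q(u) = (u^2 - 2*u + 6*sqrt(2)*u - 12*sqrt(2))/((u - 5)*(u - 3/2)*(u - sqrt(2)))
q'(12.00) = -0.05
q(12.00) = 0.26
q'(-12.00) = 0.00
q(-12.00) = -0.02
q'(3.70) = -1.73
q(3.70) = -3.17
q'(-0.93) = 0.52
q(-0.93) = 0.66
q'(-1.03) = 0.47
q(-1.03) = 0.61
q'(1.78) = -71.51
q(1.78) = 6.85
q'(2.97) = -0.69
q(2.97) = -2.39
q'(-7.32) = 0.01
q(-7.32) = 0.01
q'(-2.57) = 0.13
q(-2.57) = 0.22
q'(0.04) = 2.05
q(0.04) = 1.68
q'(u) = (2*u - 2 + 6*sqrt(2))/((u - 5)*(u - 3/2)*(u - sqrt(2))) - (u^2 - 2*u + 6*sqrt(2)*u - 12*sqrt(2))/((u - 5)*(u - 3/2)*(u - sqrt(2))^2) - (u^2 - 2*u + 6*sqrt(2)*u - 12*sqrt(2))/((u - 5)*(u - 3/2)^2*(u - sqrt(2))) - (u^2 - 2*u + 6*sqrt(2)*u - 12*sqrt(2))/((u - 5)^2*(u - 3/2)*(u - sqrt(2))) = 2*(-2*u^4 - 24*sqrt(2)*u^3 + 8*u^3 + 13*u^2 + 159*sqrt(2)*u^2 - 342*sqrt(2)*u - 96*u + 132 + 210*sqrt(2))/(4*u^6 - 52*u^5 - 8*sqrt(2)*u^5 + 104*sqrt(2)*u^4 + 237*u^4 - 458*sqrt(2)*u^3 - 494*u^3 + 683*u^2 + 780*sqrt(2)*u^2 - 780*u - 450*sqrt(2)*u + 450)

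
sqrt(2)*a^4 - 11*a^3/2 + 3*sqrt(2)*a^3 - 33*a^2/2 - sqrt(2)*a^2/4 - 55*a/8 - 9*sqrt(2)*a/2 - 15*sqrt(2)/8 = (a + 1/2)*(a + 5/2)*(a - 3*sqrt(2))*(sqrt(2)*a + 1/2)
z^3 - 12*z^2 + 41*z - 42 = (z - 7)*(z - 3)*(z - 2)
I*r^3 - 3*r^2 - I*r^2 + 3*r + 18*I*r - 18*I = (r - 3*I)*(r + 6*I)*(I*r - I)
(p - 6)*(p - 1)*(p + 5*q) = p^3 + 5*p^2*q - 7*p^2 - 35*p*q + 6*p + 30*q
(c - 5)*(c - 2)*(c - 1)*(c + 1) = c^4 - 7*c^3 + 9*c^2 + 7*c - 10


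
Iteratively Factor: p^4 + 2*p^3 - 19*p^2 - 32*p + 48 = (p - 4)*(p^3 + 6*p^2 + 5*p - 12) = (p - 4)*(p + 3)*(p^2 + 3*p - 4) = (p - 4)*(p + 3)*(p + 4)*(p - 1)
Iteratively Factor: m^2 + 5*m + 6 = (m + 3)*(m + 2)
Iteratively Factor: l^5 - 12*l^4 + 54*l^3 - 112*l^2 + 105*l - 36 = (l - 1)*(l^4 - 11*l^3 + 43*l^2 - 69*l + 36) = (l - 3)*(l - 1)*(l^3 - 8*l^2 + 19*l - 12) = (l - 3)*(l - 1)^2*(l^2 - 7*l + 12) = (l - 4)*(l - 3)*(l - 1)^2*(l - 3)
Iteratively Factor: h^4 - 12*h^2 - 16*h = (h + 2)*(h^3 - 2*h^2 - 8*h) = (h + 2)^2*(h^2 - 4*h) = (h - 4)*(h + 2)^2*(h)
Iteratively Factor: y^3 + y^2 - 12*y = (y + 4)*(y^2 - 3*y) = (y - 3)*(y + 4)*(y)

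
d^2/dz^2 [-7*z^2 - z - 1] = -14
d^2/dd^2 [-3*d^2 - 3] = -6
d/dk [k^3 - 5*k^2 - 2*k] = 3*k^2 - 10*k - 2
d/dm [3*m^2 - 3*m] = 6*m - 3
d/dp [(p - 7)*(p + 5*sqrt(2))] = 2*p - 7 + 5*sqrt(2)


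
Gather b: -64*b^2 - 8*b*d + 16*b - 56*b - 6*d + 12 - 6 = -64*b^2 + b*(-8*d - 40) - 6*d + 6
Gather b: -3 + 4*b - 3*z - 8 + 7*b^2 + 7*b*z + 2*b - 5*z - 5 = 7*b^2 + b*(7*z + 6) - 8*z - 16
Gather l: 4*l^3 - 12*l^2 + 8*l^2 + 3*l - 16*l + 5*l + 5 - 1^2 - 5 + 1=4*l^3 - 4*l^2 - 8*l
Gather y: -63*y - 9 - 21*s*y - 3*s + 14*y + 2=-3*s + y*(-21*s - 49) - 7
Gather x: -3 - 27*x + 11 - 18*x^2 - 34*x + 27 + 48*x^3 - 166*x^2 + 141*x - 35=48*x^3 - 184*x^2 + 80*x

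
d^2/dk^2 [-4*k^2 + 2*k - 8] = -8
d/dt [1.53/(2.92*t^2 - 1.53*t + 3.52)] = (2.3409 - 8.9352*t)/(2.92*t^2 - 1.53*t + 3.52)^2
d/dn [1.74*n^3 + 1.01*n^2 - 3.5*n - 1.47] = 5.22*n^2 + 2.02*n - 3.5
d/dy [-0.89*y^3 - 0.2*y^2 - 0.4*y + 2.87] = -2.67*y^2 - 0.4*y - 0.4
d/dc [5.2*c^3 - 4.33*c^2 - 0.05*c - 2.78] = 15.6*c^2 - 8.66*c - 0.05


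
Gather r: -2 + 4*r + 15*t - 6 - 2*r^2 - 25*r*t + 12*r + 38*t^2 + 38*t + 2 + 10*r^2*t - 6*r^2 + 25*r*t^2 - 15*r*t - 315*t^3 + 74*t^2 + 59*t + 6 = r^2*(10*t - 8) + r*(25*t^2 - 40*t + 16) - 315*t^3 + 112*t^2 + 112*t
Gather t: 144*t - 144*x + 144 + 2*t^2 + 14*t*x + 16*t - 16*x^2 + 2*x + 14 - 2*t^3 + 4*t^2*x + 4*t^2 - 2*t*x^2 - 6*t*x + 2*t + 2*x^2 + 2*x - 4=-2*t^3 + t^2*(4*x + 6) + t*(-2*x^2 + 8*x + 162) - 14*x^2 - 140*x + 154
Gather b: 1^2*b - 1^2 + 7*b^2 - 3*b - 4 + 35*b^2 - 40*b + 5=42*b^2 - 42*b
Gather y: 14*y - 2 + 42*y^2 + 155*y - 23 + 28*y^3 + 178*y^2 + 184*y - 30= 28*y^3 + 220*y^2 + 353*y - 55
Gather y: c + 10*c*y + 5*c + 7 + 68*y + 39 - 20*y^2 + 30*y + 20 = 6*c - 20*y^2 + y*(10*c + 98) + 66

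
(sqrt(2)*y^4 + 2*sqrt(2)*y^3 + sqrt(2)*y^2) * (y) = sqrt(2)*y^5 + 2*sqrt(2)*y^4 + sqrt(2)*y^3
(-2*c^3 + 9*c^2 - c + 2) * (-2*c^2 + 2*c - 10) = 4*c^5 - 22*c^4 + 40*c^3 - 96*c^2 + 14*c - 20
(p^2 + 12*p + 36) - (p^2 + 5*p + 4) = 7*p + 32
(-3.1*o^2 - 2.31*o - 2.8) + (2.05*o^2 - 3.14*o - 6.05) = -1.05*o^2 - 5.45*o - 8.85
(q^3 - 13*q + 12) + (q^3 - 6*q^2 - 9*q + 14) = 2*q^3 - 6*q^2 - 22*q + 26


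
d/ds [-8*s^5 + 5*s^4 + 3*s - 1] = -40*s^4 + 20*s^3 + 3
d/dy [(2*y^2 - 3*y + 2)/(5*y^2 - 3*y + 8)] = 3*(3*y^2 + 4*y - 6)/(25*y^4 - 30*y^3 + 89*y^2 - 48*y + 64)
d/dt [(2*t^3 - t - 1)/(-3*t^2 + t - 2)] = ((1 - 6*t^2)*(3*t^2 - t + 2) - (6*t - 1)*(-2*t^3 + t + 1))/(3*t^2 - t + 2)^2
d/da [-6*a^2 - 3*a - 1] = -12*a - 3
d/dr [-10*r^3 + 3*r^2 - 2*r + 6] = -30*r^2 + 6*r - 2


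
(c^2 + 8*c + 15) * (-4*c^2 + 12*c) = -4*c^4 - 20*c^3 + 36*c^2 + 180*c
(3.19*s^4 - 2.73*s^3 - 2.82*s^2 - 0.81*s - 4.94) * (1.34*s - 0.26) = 4.2746*s^5 - 4.4876*s^4 - 3.069*s^3 - 0.3522*s^2 - 6.409*s + 1.2844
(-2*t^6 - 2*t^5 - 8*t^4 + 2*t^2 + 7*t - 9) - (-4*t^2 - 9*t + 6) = -2*t^6 - 2*t^5 - 8*t^4 + 6*t^2 + 16*t - 15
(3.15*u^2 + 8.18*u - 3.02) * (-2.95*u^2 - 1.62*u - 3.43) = -9.2925*u^4 - 29.234*u^3 - 15.1471*u^2 - 23.165*u + 10.3586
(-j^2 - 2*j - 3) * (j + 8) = -j^3 - 10*j^2 - 19*j - 24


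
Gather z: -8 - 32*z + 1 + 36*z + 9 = 4*z + 2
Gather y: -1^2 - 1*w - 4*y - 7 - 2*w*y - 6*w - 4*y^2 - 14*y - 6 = -7*w - 4*y^2 + y*(-2*w - 18) - 14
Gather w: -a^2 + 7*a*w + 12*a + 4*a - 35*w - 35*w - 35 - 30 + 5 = -a^2 + 16*a + w*(7*a - 70) - 60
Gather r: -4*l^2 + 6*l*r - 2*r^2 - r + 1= -4*l^2 - 2*r^2 + r*(6*l - 1) + 1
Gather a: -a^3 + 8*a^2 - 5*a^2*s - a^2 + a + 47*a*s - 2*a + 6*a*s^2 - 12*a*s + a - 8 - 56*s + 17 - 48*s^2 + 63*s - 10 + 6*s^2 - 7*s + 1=-a^3 + a^2*(7 - 5*s) + a*(6*s^2 + 35*s) - 42*s^2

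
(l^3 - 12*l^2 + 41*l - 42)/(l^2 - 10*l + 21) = l - 2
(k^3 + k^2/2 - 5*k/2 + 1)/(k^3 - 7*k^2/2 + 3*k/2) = (k^2 + k - 2)/(k*(k - 3))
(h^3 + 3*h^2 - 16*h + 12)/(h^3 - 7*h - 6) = (-h^3 - 3*h^2 + 16*h - 12)/(-h^3 + 7*h + 6)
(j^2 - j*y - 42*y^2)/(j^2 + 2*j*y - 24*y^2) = (-j + 7*y)/(-j + 4*y)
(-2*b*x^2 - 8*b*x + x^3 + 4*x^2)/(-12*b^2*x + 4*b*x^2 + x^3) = (x + 4)/(6*b + x)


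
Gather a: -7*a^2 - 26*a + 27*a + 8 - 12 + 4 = -7*a^2 + a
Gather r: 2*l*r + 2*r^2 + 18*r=2*r^2 + r*(2*l + 18)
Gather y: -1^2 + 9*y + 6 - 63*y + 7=12 - 54*y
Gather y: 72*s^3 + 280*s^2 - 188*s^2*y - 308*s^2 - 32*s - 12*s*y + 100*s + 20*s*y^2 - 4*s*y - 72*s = 72*s^3 - 28*s^2 + 20*s*y^2 - 4*s + y*(-188*s^2 - 16*s)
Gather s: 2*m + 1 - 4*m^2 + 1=-4*m^2 + 2*m + 2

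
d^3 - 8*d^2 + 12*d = d*(d - 6)*(d - 2)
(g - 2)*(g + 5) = g^2 + 3*g - 10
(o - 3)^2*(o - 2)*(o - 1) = o^4 - 9*o^3 + 29*o^2 - 39*o + 18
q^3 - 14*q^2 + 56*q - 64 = (q - 8)*(q - 4)*(q - 2)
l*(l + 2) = l^2 + 2*l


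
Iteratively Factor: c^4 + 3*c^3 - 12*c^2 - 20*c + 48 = (c - 2)*(c^3 + 5*c^2 - 2*c - 24) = (c - 2)*(c + 4)*(c^2 + c - 6) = (c - 2)*(c + 3)*(c + 4)*(c - 2)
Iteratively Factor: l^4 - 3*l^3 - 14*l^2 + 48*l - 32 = (l - 1)*(l^3 - 2*l^2 - 16*l + 32) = (l - 1)*(l + 4)*(l^2 - 6*l + 8) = (l - 4)*(l - 1)*(l + 4)*(l - 2)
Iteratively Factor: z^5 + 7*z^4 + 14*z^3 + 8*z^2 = (z)*(z^4 + 7*z^3 + 14*z^2 + 8*z) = z*(z + 4)*(z^3 + 3*z^2 + 2*z) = z*(z + 2)*(z + 4)*(z^2 + z) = z*(z + 1)*(z + 2)*(z + 4)*(z)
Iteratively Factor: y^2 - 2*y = (y - 2)*(y)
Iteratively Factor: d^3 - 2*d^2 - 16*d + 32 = (d - 4)*(d^2 + 2*d - 8) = (d - 4)*(d - 2)*(d + 4)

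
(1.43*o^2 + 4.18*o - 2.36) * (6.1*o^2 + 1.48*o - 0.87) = 8.723*o^4 + 27.6144*o^3 - 9.4537*o^2 - 7.1294*o + 2.0532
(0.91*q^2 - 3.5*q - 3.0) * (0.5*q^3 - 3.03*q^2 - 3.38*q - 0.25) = 0.455*q^5 - 4.5073*q^4 + 6.0292*q^3 + 20.6925*q^2 + 11.015*q + 0.75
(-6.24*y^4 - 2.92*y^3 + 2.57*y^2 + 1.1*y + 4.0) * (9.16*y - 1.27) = -57.1584*y^5 - 18.8224*y^4 + 27.2496*y^3 + 6.8121*y^2 + 35.243*y - 5.08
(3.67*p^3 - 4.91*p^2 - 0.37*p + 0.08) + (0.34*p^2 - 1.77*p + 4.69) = 3.67*p^3 - 4.57*p^2 - 2.14*p + 4.77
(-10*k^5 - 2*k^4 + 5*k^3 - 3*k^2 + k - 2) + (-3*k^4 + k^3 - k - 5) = -10*k^5 - 5*k^4 + 6*k^3 - 3*k^2 - 7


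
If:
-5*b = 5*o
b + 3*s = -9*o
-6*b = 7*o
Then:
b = 0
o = 0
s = 0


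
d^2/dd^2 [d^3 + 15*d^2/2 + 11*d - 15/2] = 6*d + 15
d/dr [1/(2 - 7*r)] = 7/(7*r - 2)^2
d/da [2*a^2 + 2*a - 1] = 4*a + 2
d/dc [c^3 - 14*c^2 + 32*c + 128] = 3*c^2 - 28*c + 32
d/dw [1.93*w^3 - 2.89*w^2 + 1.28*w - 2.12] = 5.79*w^2 - 5.78*w + 1.28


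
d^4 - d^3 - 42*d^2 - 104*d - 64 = (d - 8)*(d + 1)*(d + 2)*(d + 4)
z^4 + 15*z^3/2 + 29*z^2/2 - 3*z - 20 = (z - 1)*(z + 2)*(z + 5/2)*(z + 4)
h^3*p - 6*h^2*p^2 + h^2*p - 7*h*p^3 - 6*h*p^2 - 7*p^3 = (h - 7*p)*(h + p)*(h*p + p)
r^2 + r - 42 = (r - 6)*(r + 7)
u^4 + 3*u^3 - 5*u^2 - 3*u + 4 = (u - 1)^2*(u + 1)*(u + 4)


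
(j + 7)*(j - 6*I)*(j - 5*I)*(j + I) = j^4 + 7*j^3 - 10*I*j^3 - 19*j^2 - 70*I*j^2 - 133*j - 30*I*j - 210*I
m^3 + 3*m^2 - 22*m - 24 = (m - 4)*(m + 1)*(m + 6)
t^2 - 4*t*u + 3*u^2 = (t - 3*u)*(t - u)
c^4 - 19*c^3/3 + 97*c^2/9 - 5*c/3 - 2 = (c - 3)^2*(c - 2/3)*(c + 1/3)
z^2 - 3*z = z*(z - 3)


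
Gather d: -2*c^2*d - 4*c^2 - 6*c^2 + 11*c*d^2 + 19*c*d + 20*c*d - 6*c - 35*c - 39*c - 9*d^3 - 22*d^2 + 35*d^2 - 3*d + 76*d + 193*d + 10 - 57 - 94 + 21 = -10*c^2 - 80*c - 9*d^3 + d^2*(11*c + 13) + d*(-2*c^2 + 39*c + 266) - 120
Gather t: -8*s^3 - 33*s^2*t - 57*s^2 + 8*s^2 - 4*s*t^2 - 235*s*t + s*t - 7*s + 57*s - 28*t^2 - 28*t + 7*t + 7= -8*s^3 - 49*s^2 + 50*s + t^2*(-4*s - 28) + t*(-33*s^2 - 234*s - 21) + 7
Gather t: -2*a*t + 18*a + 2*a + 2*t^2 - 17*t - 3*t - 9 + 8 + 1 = 20*a + 2*t^2 + t*(-2*a - 20)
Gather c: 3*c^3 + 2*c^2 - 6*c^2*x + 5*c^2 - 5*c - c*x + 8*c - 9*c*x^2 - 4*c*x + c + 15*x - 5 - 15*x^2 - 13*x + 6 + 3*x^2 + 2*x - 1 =3*c^3 + c^2*(7 - 6*x) + c*(-9*x^2 - 5*x + 4) - 12*x^2 + 4*x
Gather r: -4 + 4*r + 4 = 4*r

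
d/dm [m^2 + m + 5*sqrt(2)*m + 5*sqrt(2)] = 2*m + 1 + 5*sqrt(2)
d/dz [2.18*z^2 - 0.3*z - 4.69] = 4.36*z - 0.3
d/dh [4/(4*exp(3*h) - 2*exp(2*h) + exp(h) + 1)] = (-48*exp(2*h) + 16*exp(h) - 4)*exp(h)/(4*exp(3*h) - 2*exp(2*h) + exp(h) + 1)^2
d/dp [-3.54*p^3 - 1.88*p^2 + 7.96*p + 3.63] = -10.62*p^2 - 3.76*p + 7.96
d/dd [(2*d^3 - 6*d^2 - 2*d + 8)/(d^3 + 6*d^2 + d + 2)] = 2*(9*d^4 + 4*d^3 - 3*d^2 - 60*d - 6)/(d^6 + 12*d^5 + 38*d^4 + 16*d^3 + 25*d^2 + 4*d + 4)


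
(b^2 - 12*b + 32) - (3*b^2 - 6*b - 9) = -2*b^2 - 6*b + 41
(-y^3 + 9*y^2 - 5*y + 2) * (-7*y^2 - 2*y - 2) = 7*y^5 - 61*y^4 + 19*y^3 - 22*y^2 + 6*y - 4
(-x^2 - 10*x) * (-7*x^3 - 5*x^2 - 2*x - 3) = 7*x^5 + 75*x^4 + 52*x^3 + 23*x^2 + 30*x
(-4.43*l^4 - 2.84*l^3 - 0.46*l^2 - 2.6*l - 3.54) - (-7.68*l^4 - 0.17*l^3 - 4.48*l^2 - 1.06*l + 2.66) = 3.25*l^4 - 2.67*l^3 + 4.02*l^2 - 1.54*l - 6.2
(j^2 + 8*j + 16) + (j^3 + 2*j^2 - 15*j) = j^3 + 3*j^2 - 7*j + 16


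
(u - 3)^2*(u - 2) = u^3 - 8*u^2 + 21*u - 18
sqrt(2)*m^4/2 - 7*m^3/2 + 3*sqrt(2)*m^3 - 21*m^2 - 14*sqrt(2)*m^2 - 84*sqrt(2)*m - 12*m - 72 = (m + 6)*(m - 6*sqrt(2))*(m + 2*sqrt(2))*(sqrt(2)*m/2 + 1/2)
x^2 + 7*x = x*(x + 7)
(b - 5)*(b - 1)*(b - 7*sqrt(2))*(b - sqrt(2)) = b^4 - 8*sqrt(2)*b^3 - 6*b^3 + 19*b^2 + 48*sqrt(2)*b^2 - 84*b - 40*sqrt(2)*b + 70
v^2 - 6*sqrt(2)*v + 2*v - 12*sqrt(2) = (v + 2)*(v - 6*sqrt(2))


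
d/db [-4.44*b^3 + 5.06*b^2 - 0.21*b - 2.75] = -13.32*b^2 + 10.12*b - 0.21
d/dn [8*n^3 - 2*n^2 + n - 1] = 24*n^2 - 4*n + 1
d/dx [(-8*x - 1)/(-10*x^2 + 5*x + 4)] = (-80*x^2 - 20*x - 27)/(100*x^4 - 100*x^3 - 55*x^2 + 40*x + 16)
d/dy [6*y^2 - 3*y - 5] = 12*y - 3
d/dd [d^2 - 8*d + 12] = 2*d - 8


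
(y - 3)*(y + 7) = y^2 + 4*y - 21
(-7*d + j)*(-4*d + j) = 28*d^2 - 11*d*j + j^2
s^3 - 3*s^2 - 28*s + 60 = (s - 6)*(s - 2)*(s + 5)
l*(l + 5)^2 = l^3 + 10*l^2 + 25*l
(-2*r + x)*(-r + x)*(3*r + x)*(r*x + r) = 6*r^4*x + 6*r^4 - 7*r^3*x^2 - 7*r^3*x + r*x^4 + r*x^3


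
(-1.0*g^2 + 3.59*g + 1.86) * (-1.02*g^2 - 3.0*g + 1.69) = 1.02*g^4 - 0.6618*g^3 - 14.3572*g^2 + 0.4871*g + 3.1434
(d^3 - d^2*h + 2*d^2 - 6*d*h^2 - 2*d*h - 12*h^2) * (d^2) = d^5 - d^4*h + 2*d^4 - 6*d^3*h^2 - 2*d^3*h - 12*d^2*h^2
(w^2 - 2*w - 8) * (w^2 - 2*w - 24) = w^4 - 4*w^3 - 28*w^2 + 64*w + 192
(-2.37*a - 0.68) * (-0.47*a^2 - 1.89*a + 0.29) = 1.1139*a^3 + 4.7989*a^2 + 0.5979*a - 0.1972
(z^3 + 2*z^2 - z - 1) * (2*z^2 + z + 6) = 2*z^5 + 5*z^4 + 6*z^3 + 9*z^2 - 7*z - 6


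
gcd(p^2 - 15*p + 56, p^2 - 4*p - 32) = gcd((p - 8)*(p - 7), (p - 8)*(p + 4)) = p - 8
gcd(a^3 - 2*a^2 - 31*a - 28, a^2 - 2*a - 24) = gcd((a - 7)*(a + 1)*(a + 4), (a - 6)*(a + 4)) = a + 4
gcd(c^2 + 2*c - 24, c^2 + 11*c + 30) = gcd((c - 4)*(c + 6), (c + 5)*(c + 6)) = c + 6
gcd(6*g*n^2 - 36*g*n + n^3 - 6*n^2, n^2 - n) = n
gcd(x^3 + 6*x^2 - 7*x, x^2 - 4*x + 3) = x - 1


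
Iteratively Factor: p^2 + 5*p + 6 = (p + 2)*(p + 3)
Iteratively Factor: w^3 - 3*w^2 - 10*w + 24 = (w - 4)*(w^2 + w - 6) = (w - 4)*(w + 3)*(w - 2)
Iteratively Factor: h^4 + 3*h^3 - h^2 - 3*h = (h)*(h^3 + 3*h^2 - h - 3) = h*(h + 3)*(h^2 - 1) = h*(h + 1)*(h + 3)*(h - 1)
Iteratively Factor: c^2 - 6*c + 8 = (c - 2)*(c - 4)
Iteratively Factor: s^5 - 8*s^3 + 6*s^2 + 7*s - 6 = (s - 1)*(s^4 + s^3 - 7*s^2 - s + 6) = (s - 2)*(s - 1)*(s^3 + 3*s^2 - s - 3) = (s - 2)*(s - 1)*(s + 3)*(s^2 - 1) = (s - 2)*(s - 1)^2*(s + 3)*(s + 1)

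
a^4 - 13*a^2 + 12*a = a*(a - 3)*(a - 1)*(a + 4)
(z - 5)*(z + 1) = z^2 - 4*z - 5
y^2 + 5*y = y*(y + 5)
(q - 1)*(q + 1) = q^2 - 1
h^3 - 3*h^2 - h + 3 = (h - 3)*(h - 1)*(h + 1)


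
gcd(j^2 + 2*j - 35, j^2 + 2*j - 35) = j^2 + 2*j - 35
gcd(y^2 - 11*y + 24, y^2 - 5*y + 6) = y - 3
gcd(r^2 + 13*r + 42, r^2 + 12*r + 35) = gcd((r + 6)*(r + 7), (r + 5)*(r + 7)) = r + 7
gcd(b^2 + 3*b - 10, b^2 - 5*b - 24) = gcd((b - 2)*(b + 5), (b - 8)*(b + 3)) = 1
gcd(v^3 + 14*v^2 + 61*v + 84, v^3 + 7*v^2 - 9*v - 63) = v^2 + 10*v + 21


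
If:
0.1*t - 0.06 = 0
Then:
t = 0.60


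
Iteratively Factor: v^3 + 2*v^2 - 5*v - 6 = (v - 2)*(v^2 + 4*v + 3) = (v - 2)*(v + 1)*(v + 3)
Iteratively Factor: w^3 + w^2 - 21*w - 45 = (w + 3)*(w^2 - 2*w - 15) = (w + 3)^2*(w - 5)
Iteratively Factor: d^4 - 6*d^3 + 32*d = (d - 4)*(d^3 - 2*d^2 - 8*d) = (d - 4)*(d + 2)*(d^2 - 4*d) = (d - 4)^2*(d + 2)*(d)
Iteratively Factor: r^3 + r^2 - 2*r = (r + 2)*(r^2 - r) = (r - 1)*(r + 2)*(r)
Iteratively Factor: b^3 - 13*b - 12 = (b - 4)*(b^2 + 4*b + 3) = (b - 4)*(b + 1)*(b + 3)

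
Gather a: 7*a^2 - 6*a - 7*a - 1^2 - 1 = 7*a^2 - 13*a - 2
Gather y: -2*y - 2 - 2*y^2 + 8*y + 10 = -2*y^2 + 6*y + 8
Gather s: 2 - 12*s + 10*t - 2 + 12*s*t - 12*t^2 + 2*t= s*(12*t - 12) - 12*t^2 + 12*t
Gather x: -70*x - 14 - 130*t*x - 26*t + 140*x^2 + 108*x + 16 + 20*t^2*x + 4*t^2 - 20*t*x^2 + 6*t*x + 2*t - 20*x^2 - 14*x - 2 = 4*t^2 - 24*t + x^2*(120 - 20*t) + x*(20*t^2 - 124*t + 24)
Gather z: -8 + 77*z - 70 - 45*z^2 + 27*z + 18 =-45*z^2 + 104*z - 60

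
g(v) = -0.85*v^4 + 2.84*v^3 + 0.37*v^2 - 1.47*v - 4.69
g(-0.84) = -5.30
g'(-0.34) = -0.60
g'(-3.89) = 324.71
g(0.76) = -4.63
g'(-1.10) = 12.55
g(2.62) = 5.02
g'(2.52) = 0.09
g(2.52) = 5.13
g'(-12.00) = 7091.73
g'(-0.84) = 5.94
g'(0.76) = 2.52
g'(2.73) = -5.13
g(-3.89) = -355.18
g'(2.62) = -2.19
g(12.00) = -12687.13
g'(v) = -3.4*v^3 + 8.52*v^2 + 0.74*v - 1.47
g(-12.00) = -22466.89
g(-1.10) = -7.65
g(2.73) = 4.62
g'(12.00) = -4640.91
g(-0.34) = -4.27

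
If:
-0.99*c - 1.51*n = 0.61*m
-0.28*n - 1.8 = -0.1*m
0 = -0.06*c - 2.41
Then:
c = -40.17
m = 43.05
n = 8.94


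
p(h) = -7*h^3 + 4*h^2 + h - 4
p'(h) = -21*h^2 + 8*h + 1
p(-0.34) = -3.60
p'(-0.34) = -4.15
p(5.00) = -774.00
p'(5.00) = -484.00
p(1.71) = -25.60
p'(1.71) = -46.73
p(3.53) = -258.54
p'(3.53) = -232.44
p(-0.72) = -0.03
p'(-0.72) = -15.65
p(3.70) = -300.11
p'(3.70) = -256.89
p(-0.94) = 4.41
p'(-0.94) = -25.08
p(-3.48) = 335.97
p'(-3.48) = -281.16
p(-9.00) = 5414.00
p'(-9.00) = -1772.00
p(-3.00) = 218.00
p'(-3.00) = -212.00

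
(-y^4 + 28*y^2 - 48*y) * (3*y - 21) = -3*y^5 + 21*y^4 + 84*y^3 - 732*y^2 + 1008*y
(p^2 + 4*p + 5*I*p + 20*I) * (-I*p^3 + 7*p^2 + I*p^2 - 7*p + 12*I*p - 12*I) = -I*p^5 + 12*p^4 - 3*I*p^4 + 36*p^3 + 51*I*p^3 - 108*p^2 + 141*I*p^2 - 180*p - 188*I*p + 240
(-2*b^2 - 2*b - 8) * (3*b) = -6*b^3 - 6*b^2 - 24*b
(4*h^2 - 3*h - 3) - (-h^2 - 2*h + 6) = 5*h^2 - h - 9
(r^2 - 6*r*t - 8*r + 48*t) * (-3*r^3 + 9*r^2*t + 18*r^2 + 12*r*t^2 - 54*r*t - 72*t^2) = -3*r^5 + 27*r^4*t + 42*r^4 - 42*r^3*t^2 - 378*r^3*t - 144*r^3 - 72*r^2*t^3 + 588*r^2*t^2 + 1296*r^2*t + 1008*r*t^3 - 2016*r*t^2 - 3456*t^3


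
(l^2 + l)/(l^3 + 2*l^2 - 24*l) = (l + 1)/(l^2 + 2*l - 24)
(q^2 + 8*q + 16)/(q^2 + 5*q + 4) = (q + 4)/(q + 1)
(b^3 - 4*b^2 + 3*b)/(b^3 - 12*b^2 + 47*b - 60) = b*(b - 1)/(b^2 - 9*b + 20)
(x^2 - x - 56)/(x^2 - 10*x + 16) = (x + 7)/(x - 2)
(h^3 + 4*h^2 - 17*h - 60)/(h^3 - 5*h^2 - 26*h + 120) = (h + 3)/(h - 6)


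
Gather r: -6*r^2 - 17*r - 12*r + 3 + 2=-6*r^2 - 29*r + 5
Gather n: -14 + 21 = 7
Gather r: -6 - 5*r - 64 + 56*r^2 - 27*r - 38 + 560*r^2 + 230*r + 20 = 616*r^2 + 198*r - 88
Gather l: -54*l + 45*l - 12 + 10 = -9*l - 2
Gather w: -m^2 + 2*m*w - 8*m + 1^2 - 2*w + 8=-m^2 - 8*m + w*(2*m - 2) + 9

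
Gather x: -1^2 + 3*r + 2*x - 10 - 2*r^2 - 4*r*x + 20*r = -2*r^2 + 23*r + x*(2 - 4*r) - 11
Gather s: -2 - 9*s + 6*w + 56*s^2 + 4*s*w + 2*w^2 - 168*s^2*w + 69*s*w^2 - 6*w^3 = s^2*(56 - 168*w) + s*(69*w^2 + 4*w - 9) - 6*w^3 + 2*w^2 + 6*w - 2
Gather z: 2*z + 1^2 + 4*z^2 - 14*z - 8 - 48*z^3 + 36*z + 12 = -48*z^3 + 4*z^2 + 24*z + 5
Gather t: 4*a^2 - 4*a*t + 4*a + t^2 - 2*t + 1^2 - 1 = 4*a^2 + 4*a + t^2 + t*(-4*a - 2)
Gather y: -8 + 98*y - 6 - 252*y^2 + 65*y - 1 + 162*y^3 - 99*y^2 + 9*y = 162*y^3 - 351*y^2 + 172*y - 15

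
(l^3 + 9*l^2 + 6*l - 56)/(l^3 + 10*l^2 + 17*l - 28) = (l - 2)/(l - 1)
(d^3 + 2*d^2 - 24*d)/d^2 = d + 2 - 24/d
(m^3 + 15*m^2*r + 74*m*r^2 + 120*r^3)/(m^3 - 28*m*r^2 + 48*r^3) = (m^2 + 9*m*r + 20*r^2)/(m^2 - 6*m*r + 8*r^2)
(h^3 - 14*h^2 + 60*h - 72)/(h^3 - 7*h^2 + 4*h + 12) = (h - 6)/(h + 1)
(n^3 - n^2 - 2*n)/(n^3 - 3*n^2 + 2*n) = (n + 1)/(n - 1)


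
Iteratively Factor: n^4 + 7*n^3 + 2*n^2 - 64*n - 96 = (n + 4)*(n^3 + 3*n^2 - 10*n - 24) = (n + 2)*(n + 4)*(n^2 + n - 12) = (n + 2)*(n + 4)^2*(n - 3)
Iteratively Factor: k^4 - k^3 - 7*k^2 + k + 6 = (k - 3)*(k^3 + 2*k^2 - k - 2) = (k - 3)*(k + 1)*(k^2 + k - 2) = (k - 3)*(k - 1)*(k + 1)*(k + 2)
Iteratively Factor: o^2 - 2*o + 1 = (o - 1)*(o - 1)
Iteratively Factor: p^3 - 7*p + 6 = (p - 2)*(p^2 + 2*p - 3) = (p - 2)*(p + 3)*(p - 1)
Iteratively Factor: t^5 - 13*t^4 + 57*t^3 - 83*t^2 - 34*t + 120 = (t + 1)*(t^4 - 14*t^3 + 71*t^2 - 154*t + 120) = (t - 4)*(t + 1)*(t^3 - 10*t^2 + 31*t - 30) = (t - 5)*(t - 4)*(t + 1)*(t^2 - 5*t + 6) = (t - 5)*(t - 4)*(t - 2)*(t + 1)*(t - 3)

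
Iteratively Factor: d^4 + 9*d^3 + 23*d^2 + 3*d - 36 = (d + 4)*(d^3 + 5*d^2 + 3*d - 9) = (d + 3)*(d + 4)*(d^2 + 2*d - 3) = (d - 1)*(d + 3)*(d + 4)*(d + 3)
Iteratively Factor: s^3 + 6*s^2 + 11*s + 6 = (s + 2)*(s^2 + 4*s + 3) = (s + 2)*(s + 3)*(s + 1)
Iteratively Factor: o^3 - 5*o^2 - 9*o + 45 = (o - 3)*(o^2 - 2*o - 15) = (o - 5)*(o - 3)*(o + 3)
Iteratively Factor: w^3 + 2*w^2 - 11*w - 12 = (w + 4)*(w^2 - 2*w - 3) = (w + 1)*(w + 4)*(w - 3)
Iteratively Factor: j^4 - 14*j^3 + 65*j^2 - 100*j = (j)*(j^3 - 14*j^2 + 65*j - 100) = j*(j - 5)*(j^2 - 9*j + 20) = j*(j - 5)*(j - 4)*(j - 5)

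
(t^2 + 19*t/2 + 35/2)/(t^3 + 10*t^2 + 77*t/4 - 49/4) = 2*(2*t + 5)/(4*t^2 + 12*t - 7)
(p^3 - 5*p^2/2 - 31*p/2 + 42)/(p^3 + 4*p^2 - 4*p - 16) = (2*p^2 - 13*p + 21)/(2*(p^2 - 4))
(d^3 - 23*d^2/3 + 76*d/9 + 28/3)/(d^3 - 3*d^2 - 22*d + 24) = (9*d^2 - 15*d - 14)/(9*(d^2 + 3*d - 4))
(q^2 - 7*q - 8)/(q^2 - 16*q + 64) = (q + 1)/(q - 8)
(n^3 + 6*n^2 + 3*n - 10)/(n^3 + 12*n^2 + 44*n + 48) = (n^2 + 4*n - 5)/(n^2 + 10*n + 24)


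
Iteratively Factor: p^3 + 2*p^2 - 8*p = (p - 2)*(p^2 + 4*p) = p*(p - 2)*(p + 4)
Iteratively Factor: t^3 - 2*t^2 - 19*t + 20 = (t + 4)*(t^2 - 6*t + 5) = (t - 5)*(t + 4)*(t - 1)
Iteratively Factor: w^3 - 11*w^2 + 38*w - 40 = (w - 4)*(w^2 - 7*w + 10) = (w - 5)*(w - 4)*(w - 2)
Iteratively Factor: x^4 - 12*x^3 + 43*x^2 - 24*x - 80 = (x + 1)*(x^3 - 13*x^2 + 56*x - 80) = (x - 5)*(x + 1)*(x^2 - 8*x + 16) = (x - 5)*(x - 4)*(x + 1)*(x - 4)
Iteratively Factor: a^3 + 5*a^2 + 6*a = (a + 3)*(a^2 + 2*a) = (a + 2)*(a + 3)*(a)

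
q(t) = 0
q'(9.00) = 0.00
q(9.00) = 0.00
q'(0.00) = 0.00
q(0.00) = 0.00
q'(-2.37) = 0.00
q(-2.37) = 0.00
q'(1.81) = 0.00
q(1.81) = 0.00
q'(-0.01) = 0.00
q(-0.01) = 0.00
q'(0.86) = 0.00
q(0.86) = 0.00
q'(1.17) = 0.00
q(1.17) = 0.00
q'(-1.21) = 0.00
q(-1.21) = 0.00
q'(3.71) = 0.00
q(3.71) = 0.00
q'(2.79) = 0.00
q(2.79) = 0.00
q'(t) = 0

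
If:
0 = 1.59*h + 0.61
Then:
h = -0.38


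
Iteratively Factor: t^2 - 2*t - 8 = (t + 2)*(t - 4)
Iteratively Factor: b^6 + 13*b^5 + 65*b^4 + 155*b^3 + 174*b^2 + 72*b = (b)*(b^5 + 13*b^4 + 65*b^3 + 155*b^2 + 174*b + 72) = b*(b + 3)*(b^4 + 10*b^3 + 35*b^2 + 50*b + 24) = b*(b + 2)*(b + 3)*(b^3 + 8*b^2 + 19*b + 12) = b*(b + 2)*(b + 3)*(b + 4)*(b^2 + 4*b + 3) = b*(b + 1)*(b + 2)*(b + 3)*(b + 4)*(b + 3)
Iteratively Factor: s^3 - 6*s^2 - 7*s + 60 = (s - 4)*(s^2 - 2*s - 15) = (s - 5)*(s - 4)*(s + 3)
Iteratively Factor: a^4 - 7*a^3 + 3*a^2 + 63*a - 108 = (a + 3)*(a^3 - 10*a^2 + 33*a - 36) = (a - 3)*(a + 3)*(a^2 - 7*a + 12) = (a - 3)^2*(a + 3)*(a - 4)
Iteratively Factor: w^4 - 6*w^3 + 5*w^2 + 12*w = (w - 3)*(w^3 - 3*w^2 - 4*w) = w*(w - 3)*(w^2 - 3*w - 4) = w*(w - 4)*(w - 3)*(w + 1)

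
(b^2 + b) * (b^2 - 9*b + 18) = b^4 - 8*b^3 + 9*b^2 + 18*b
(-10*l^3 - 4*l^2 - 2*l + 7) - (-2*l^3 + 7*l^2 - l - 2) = -8*l^3 - 11*l^2 - l + 9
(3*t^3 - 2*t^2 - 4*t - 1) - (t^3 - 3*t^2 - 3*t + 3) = 2*t^3 + t^2 - t - 4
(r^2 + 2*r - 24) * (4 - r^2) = -r^4 - 2*r^3 + 28*r^2 + 8*r - 96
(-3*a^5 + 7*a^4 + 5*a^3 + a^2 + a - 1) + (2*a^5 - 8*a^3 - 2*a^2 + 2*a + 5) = -a^5 + 7*a^4 - 3*a^3 - a^2 + 3*a + 4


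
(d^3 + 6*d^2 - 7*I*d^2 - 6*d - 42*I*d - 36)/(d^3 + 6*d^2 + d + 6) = (d - 6*I)/(d + I)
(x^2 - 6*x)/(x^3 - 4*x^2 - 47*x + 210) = x/(x^2 + 2*x - 35)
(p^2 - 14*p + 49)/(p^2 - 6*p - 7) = (p - 7)/(p + 1)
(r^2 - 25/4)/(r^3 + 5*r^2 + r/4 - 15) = (2*r - 5)/(2*r^2 + 5*r - 12)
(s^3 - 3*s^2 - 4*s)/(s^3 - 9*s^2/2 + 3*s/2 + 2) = 2*s*(s + 1)/(2*s^2 - s - 1)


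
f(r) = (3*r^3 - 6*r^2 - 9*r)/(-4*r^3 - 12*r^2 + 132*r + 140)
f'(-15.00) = -0.07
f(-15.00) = -1.27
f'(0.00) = -0.06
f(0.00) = 0.00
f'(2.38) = 0.04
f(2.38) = -0.05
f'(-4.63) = -0.77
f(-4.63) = 1.16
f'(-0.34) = -0.08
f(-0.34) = 0.02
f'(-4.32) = -0.60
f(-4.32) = 0.95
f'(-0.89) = -0.10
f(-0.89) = 0.07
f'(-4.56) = -0.73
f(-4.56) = 1.11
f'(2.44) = 0.05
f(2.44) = -0.04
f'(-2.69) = -0.22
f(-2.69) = 0.35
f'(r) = (9*r^2 - 12*r - 9)/(-4*r^3 - 12*r^2 + 132*r + 140) + (12*r^2 + 24*r - 132)*(3*r^3 - 6*r^2 - 9*r)/(-4*r^3 - 12*r^2 + 132*r + 140)^2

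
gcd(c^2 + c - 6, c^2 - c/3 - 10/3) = c - 2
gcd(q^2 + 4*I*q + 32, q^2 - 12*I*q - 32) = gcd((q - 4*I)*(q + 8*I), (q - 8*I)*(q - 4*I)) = q - 4*I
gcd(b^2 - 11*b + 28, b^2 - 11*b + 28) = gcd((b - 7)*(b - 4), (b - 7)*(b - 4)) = b^2 - 11*b + 28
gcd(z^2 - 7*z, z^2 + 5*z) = z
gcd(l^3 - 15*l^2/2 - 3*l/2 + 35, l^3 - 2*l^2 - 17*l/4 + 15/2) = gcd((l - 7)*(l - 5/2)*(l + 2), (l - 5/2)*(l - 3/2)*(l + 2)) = l^2 - l/2 - 5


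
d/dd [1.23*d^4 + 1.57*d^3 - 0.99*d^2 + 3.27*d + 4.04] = 4.92*d^3 + 4.71*d^2 - 1.98*d + 3.27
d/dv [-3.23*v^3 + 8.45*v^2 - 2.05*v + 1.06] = -9.69*v^2 + 16.9*v - 2.05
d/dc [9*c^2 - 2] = 18*c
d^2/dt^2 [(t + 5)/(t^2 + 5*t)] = 2/t^3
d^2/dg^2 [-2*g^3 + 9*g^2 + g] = 18 - 12*g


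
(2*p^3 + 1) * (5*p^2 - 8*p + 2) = 10*p^5 - 16*p^4 + 4*p^3 + 5*p^2 - 8*p + 2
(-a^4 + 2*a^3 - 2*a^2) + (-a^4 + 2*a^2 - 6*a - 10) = -2*a^4 + 2*a^3 - 6*a - 10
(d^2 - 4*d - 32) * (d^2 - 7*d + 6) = d^4 - 11*d^3 + 2*d^2 + 200*d - 192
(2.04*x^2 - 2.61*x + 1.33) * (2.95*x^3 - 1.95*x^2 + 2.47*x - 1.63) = 6.018*x^5 - 11.6775*x^4 + 14.0518*x^3 - 12.3654*x^2 + 7.5394*x - 2.1679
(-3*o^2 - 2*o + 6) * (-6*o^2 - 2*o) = 18*o^4 + 18*o^3 - 32*o^2 - 12*o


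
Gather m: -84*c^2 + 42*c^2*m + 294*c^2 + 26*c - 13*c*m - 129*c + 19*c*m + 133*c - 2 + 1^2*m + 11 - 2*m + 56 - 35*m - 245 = 210*c^2 + 30*c + m*(42*c^2 + 6*c - 36) - 180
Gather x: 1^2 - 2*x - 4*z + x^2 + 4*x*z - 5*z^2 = x^2 + x*(4*z - 2) - 5*z^2 - 4*z + 1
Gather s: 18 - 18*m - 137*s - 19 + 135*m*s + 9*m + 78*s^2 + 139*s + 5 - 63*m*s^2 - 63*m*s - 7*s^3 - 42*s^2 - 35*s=-9*m - 7*s^3 + s^2*(36 - 63*m) + s*(72*m - 33) + 4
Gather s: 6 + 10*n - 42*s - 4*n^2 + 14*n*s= -4*n^2 + 10*n + s*(14*n - 42) + 6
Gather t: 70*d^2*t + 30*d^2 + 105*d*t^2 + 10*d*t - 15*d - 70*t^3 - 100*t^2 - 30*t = 30*d^2 - 15*d - 70*t^3 + t^2*(105*d - 100) + t*(70*d^2 + 10*d - 30)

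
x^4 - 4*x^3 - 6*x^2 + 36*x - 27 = (x - 3)^2*(x - 1)*(x + 3)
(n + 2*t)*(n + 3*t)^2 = n^3 + 8*n^2*t + 21*n*t^2 + 18*t^3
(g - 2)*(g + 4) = g^2 + 2*g - 8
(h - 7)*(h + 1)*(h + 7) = h^3 + h^2 - 49*h - 49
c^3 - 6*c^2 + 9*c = c*(c - 3)^2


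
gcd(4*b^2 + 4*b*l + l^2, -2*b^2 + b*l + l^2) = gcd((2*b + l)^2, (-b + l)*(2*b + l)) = 2*b + l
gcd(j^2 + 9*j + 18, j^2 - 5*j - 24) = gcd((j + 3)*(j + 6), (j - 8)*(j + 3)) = j + 3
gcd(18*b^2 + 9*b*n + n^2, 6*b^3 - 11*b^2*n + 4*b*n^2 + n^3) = 6*b + n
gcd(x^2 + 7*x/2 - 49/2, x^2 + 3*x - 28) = x + 7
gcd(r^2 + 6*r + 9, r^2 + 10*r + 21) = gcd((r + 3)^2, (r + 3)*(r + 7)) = r + 3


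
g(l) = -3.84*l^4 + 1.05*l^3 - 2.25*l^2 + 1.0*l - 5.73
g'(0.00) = 1.00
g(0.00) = -5.73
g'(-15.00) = 52617.25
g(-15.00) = -198470.73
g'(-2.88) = 407.01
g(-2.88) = -316.54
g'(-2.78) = 367.86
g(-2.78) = -277.81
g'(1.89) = -99.95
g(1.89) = -53.79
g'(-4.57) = 1553.37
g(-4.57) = -1832.43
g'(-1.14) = 32.98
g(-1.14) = -17.84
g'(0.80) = -8.45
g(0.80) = -7.41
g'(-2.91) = 419.27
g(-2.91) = -328.93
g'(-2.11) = 168.81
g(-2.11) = -103.83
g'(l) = -15.36*l^3 + 3.15*l^2 - 4.5*l + 1.0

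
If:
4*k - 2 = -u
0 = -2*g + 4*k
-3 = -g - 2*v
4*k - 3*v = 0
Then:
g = 9/7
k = 9/14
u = -4/7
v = 6/7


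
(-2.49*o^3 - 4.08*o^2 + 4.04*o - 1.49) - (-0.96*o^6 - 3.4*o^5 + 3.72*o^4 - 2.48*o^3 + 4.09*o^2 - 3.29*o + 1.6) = 0.96*o^6 + 3.4*o^5 - 3.72*o^4 - 0.0100000000000002*o^3 - 8.17*o^2 + 7.33*o - 3.09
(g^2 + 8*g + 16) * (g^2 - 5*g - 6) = g^4 + 3*g^3 - 30*g^2 - 128*g - 96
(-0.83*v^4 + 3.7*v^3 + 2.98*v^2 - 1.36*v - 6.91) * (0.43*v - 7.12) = -0.3569*v^5 + 7.5006*v^4 - 25.0626*v^3 - 21.8024*v^2 + 6.7119*v + 49.1992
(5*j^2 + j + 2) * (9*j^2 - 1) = 45*j^4 + 9*j^3 + 13*j^2 - j - 2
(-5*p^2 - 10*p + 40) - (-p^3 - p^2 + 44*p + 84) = p^3 - 4*p^2 - 54*p - 44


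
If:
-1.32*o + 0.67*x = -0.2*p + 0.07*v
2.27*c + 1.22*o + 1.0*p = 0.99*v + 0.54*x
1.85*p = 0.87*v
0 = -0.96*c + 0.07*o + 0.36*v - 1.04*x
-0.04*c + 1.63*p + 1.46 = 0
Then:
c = -0.41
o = -0.19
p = -0.91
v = -1.93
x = -0.30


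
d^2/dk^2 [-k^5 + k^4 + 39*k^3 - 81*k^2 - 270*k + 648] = -20*k^3 + 12*k^2 + 234*k - 162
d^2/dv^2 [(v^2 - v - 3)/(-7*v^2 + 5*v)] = 2*(14*v^3 + 441*v^2 - 315*v + 75)/(v^3*(343*v^3 - 735*v^2 + 525*v - 125))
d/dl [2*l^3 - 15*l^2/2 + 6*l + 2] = 6*l^2 - 15*l + 6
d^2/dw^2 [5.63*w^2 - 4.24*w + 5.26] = 11.2600000000000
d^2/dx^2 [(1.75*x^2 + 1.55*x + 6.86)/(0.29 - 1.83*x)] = -47.886428/(6.128487*x^3 - 2.913543*x^2 + 0.461709*x - 0.024389)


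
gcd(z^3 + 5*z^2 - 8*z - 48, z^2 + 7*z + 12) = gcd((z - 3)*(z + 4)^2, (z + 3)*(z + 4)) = z + 4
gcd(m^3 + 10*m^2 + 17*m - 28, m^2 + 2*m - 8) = m + 4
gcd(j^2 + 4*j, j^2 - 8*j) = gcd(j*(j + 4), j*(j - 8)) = j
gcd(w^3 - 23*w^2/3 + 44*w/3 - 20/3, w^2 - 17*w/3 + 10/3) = w^2 - 17*w/3 + 10/3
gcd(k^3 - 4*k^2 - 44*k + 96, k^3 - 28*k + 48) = k^2 + 4*k - 12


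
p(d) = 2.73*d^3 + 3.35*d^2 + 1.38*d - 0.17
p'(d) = 8.19*d^2 + 6.7*d + 1.38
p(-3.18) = -58.47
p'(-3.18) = 62.89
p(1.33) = 14.01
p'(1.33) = 24.78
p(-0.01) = -0.18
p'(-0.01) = 1.31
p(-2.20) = -16.06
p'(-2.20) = 26.28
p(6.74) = 997.19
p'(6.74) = 418.59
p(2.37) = 58.26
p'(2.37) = 63.26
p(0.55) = 2.06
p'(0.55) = 7.54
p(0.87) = 5.36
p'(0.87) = 13.41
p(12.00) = 5216.23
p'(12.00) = 1261.14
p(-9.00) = -1731.41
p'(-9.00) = 604.47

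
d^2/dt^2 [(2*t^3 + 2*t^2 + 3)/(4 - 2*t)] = (-2*t^3 + 12*t^2 - 24*t - 11)/(t^3 - 6*t^2 + 12*t - 8)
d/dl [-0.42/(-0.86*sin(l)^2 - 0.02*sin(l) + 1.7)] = -(0.7224*sin(l) + 0.0084)*cos(l)/(0.86*sin(l)^2 + 0.02*sin(l) - 1.7)^2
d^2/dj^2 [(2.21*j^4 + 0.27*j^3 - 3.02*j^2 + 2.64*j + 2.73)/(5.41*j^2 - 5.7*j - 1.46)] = (129.365002*j^6 - 408.89862*j^5 + 326.081964*j^4 + 284.355852*j^3 + 406.300518*j^2 - 376.543044*j + 163.706732)/(158.340421*j^6 - 500.48451*j^5 + 399.118422*j^4 + 84.93912*j^3 - 107.710332*j^2 - 36.45036*j - 3.112136)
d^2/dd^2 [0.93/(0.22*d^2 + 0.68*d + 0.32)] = (-0.090024*d^2 - 0.278256*d + 0.93*(0.44*d + 0.68)*(0.88*d + 1.36) - 0.130944)/(0.22*d^2 + 0.68*d + 0.32)^3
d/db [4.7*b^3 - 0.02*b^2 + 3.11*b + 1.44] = 14.1*b^2 - 0.04*b + 3.11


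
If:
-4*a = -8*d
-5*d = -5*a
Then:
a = 0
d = 0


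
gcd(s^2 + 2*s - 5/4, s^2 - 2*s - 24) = 1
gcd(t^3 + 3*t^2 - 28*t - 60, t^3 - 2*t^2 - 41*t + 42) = t + 6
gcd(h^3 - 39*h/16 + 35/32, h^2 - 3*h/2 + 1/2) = h - 1/2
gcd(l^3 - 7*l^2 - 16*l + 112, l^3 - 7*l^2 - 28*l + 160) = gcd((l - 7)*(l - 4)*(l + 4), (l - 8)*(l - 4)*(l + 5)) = l - 4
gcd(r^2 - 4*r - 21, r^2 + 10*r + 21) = r + 3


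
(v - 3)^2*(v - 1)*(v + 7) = v^4 - 34*v^2 + 96*v - 63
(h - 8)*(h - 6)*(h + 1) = h^3 - 13*h^2 + 34*h + 48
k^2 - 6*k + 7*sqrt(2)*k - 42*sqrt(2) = (k - 6)*(k + 7*sqrt(2))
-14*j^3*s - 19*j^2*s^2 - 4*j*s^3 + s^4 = s*(-7*j + s)*(j + s)*(2*j + s)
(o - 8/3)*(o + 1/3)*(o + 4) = o^3 + 5*o^2/3 - 92*o/9 - 32/9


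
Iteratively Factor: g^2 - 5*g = (g - 5)*(g)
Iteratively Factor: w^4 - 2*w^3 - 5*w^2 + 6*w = (w)*(w^3 - 2*w^2 - 5*w + 6) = w*(w - 3)*(w^2 + w - 2) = w*(w - 3)*(w + 2)*(w - 1)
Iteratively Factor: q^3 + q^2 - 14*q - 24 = (q + 3)*(q^2 - 2*q - 8) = (q + 2)*(q + 3)*(q - 4)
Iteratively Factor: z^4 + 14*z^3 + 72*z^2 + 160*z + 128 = (z + 2)*(z^3 + 12*z^2 + 48*z + 64) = (z + 2)*(z + 4)*(z^2 + 8*z + 16) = (z + 2)*(z + 4)^2*(z + 4)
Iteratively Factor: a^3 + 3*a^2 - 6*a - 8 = (a - 2)*(a^2 + 5*a + 4) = (a - 2)*(a + 1)*(a + 4)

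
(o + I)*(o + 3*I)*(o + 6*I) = o^3 + 10*I*o^2 - 27*o - 18*I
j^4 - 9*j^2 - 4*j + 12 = (j - 3)*(j - 1)*(j + 2)^2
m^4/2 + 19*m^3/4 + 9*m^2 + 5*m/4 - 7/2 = (m/2 + 1)*(m - 1/2)*(m + 1)*(m + 7)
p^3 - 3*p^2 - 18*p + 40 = (p - 5)*(p - 2)*(p + 4)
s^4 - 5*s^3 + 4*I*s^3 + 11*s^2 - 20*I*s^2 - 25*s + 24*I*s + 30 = (s - 3)*(s - 2)*(s - I)*(s + 5*I)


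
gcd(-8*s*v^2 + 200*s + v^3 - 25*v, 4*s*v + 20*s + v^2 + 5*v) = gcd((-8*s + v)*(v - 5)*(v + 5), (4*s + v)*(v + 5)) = v + 5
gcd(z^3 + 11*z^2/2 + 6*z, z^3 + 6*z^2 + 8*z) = z^2 + 4*z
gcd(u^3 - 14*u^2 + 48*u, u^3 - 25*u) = u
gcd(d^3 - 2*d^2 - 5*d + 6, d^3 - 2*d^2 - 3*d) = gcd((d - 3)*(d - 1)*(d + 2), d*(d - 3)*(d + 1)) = d - 3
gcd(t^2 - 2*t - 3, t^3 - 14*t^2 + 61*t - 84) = t - 3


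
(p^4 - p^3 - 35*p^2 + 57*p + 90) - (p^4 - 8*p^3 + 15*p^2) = 7*p^3 - 50*p^2 + 57*p + 90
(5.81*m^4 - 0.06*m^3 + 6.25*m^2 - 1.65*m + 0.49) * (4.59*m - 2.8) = 26.6679*m^5 - 16.5434*m^4 + 28.8555*m^3 - 25.0735*m^2 + 6.8691*m - 1.372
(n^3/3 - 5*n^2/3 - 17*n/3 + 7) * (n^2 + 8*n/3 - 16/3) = n^5/3 - 7*n^4/9 - 107*n^3/9 + 7*n^2/9 + 440*n/9 - 112/3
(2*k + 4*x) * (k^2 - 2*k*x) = 2*k^3 - 8*k*x^2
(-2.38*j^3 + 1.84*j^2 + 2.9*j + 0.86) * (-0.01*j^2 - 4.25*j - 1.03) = 0.0238*j^5 + 10.0966*j^4 - 5.3976*j^3 - 14.2288*j^2 - 6.642*j - 0.8858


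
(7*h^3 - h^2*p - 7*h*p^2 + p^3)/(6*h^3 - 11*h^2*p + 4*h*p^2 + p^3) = (-7*h^2 - 6*h*p + p^2)/(-6*h^2 + 5*h*p + p^2)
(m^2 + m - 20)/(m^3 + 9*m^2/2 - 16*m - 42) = 2*(m^2 + m - 20)/(2*m^3 + 9*m^2 - 32*m - 84)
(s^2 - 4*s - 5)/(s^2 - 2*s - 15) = (s + 1)/(s + 3)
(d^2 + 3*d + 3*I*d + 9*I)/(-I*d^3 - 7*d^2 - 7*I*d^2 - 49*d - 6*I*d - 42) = (I*d^2 + 3*d*(-1 + I) - 9)/(d^3 + 7*d^2*(1 - I) + d*(6 - 49*I) - 42*I)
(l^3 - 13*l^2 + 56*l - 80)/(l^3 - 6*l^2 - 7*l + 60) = (l - 4)/(l + 3)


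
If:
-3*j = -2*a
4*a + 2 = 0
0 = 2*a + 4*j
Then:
No Solution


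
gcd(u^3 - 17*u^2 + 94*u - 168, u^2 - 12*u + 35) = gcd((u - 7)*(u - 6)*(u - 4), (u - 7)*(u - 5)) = u - 7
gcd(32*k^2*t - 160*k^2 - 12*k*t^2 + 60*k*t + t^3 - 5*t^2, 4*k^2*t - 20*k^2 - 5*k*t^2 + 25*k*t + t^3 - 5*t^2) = -4*k*t + 20*k + t^2 - 5*t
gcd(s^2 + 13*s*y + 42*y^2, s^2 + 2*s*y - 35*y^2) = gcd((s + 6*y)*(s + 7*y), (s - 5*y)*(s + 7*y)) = s + 7*y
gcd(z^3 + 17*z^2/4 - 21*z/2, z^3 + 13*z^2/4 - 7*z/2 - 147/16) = z - 7/4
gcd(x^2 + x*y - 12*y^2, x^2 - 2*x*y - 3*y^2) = x - 3*y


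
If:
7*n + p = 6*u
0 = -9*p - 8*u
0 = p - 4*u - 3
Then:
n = -93/154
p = 6/11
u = -27/44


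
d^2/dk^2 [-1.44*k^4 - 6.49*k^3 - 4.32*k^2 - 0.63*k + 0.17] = -17.28*k^2 - 38.94*k - 8.64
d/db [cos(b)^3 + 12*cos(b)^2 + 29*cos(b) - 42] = (3*sin(b)^2 - 24*cos(b) - 32)*sin(b)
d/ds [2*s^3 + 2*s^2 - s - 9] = 6*s^2 + 4*s - 1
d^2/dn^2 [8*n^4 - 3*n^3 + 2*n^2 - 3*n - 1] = 96*n^2 - 18*n + 4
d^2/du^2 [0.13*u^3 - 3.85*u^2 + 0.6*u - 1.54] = 0.78*u - 7.7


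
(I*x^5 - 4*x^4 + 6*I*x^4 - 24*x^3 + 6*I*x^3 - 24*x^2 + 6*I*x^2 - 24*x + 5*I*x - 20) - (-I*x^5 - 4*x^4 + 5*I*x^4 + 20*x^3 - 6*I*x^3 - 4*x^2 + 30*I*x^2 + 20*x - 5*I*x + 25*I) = 2*I*x^5 + I*x^4 - 44*x^3 + 12*I*x^3 - 20*x^2 - 24*I*x^2 - 44*x + 10*I*x - 20 - 25*I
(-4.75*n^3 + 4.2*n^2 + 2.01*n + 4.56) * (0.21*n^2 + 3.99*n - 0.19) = -0.9975*n^5 - 18.0705*n^4 + 18.0826*n^3 + 8.1795*n^2 + 17.8125*n - 0.8664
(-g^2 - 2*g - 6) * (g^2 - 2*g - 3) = -g^4 + g^2 + 18*g + 18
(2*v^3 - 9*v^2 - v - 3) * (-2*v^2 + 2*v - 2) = -4*v^5 + 22*v^4 - 20*v^3 + 22*v^2 - 4*v + 6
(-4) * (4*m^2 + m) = -16*m^2 - 4*m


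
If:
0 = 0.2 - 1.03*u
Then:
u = 0.19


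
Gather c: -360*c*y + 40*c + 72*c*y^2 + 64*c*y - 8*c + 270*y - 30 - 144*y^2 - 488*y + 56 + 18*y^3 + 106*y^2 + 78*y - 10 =c*(72*y^2 - 296*y + 32) + 18*y^3 - 38*y^2 - 140*y + 16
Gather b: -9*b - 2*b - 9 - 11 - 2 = -11*b - 22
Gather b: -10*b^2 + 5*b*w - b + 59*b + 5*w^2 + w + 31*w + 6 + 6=-10*b^2 + b*(5*w + 58) + 5*w^2 + 32*w + 12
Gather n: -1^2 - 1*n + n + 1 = 0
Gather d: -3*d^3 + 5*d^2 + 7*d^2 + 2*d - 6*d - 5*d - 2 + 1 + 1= -3*d^3 + 12*d^2 - 9*d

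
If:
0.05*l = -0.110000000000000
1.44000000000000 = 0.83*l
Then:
No Solution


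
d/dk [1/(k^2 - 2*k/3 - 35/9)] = 54*(1 - 3*k)/(-9*k^2 + 6*k + 35)^2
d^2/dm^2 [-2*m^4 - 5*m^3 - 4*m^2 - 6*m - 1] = -24*m^2 - 30*m - 8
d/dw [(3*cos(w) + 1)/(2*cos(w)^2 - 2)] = (3*cos(w)^2 + 2*cos(w) + 3)/(2*sin(w)^3)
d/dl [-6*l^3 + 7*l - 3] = 7 - 18*l^2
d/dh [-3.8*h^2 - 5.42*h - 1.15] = -7.6*h - 5.42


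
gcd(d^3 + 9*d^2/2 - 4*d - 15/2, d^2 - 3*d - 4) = d + 1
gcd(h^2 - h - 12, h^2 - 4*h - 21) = h + 3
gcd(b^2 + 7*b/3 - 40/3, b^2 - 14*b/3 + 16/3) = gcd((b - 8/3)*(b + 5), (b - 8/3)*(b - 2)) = b - 8/3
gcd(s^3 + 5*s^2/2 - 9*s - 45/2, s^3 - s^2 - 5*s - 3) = s - 3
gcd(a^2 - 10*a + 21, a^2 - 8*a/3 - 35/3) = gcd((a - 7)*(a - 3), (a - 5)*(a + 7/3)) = 1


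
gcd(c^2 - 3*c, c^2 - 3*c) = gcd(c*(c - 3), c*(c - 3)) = c^2 - 3*c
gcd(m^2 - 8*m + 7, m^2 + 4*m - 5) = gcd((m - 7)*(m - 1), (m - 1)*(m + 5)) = m - 1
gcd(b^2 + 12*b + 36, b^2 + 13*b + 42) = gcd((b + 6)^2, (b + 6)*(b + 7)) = b + 6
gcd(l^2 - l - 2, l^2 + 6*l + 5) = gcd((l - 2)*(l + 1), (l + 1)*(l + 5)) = l + 1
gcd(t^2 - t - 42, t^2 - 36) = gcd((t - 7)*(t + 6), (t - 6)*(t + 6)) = t + 6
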